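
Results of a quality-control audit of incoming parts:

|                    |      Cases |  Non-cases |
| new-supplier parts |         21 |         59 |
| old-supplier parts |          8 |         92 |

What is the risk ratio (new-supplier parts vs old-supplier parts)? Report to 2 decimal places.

3.28

risk, new-supplier parts = 21/80 = 0.2625
risk, old-supplier parts = 8/100 = 0.0800
RR = 0.2625 / 0.0800 = 3.28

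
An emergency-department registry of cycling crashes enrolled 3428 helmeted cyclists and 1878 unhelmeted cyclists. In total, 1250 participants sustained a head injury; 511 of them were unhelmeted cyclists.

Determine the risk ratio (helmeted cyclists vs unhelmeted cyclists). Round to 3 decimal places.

0.792

helmeted cyclists with the outcome: 1250 − 511 = 739
helmeted cyclists without the outcome: 3428 − 739 = 2689
unhelmeted cyclists without the outcome: 1878 − 511 = 1367
risk, helmeted cyclists = 739/3428 = 0.2156
risk, unhelmeted cyclists = 511/1878 = 0.2721
RR = 0.2156 / 0.2721 = 0.792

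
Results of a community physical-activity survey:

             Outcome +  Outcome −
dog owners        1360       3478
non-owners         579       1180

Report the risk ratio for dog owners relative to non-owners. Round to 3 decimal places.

RR: 0.854

risk, dog owners = 1360/4838 = 0.2811
risk, non-owners = 579/1759 = 0.3292
RR = 0.2811 / 0.3292 = 0.854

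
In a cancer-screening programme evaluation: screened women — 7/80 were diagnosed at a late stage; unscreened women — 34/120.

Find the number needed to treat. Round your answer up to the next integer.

6

risk, screened women = 7/80 = 0.087500
risk, unscreened women = 34/120 = 0.283333
absolute risk difference = 0.195833
1 / 0.195833 = 5.106 → round up → 6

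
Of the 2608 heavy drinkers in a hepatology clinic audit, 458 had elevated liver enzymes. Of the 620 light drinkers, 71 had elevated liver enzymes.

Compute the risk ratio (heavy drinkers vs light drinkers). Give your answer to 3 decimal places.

RR: 1.534

risk, heavy drinkers = 458/2608 = 0.1756
risk, light drinkers = 71/620 = 0.1145
RR = 0.1756 / 0.1145 = 1.534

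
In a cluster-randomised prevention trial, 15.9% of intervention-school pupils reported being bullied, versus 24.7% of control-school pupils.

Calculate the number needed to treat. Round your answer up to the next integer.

12

absolute risk difference = 0.088000
1 / 0.088000 = 11.364 → round up → 12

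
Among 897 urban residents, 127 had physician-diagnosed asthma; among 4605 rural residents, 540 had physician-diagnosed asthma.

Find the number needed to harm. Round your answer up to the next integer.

NNH ≈ 42

risk, urban residents = 127/897 = 0.141583
risk, rural residents = 540/4605 = 0.117264
absolute risk difference = 0.024319
1 / 0.024319 = 41.120 → round up → 42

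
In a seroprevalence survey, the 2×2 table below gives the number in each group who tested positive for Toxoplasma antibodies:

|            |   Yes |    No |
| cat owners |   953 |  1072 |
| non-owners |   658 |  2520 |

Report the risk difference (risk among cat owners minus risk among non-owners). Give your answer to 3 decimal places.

RD: 0.264

risk, cat owners = 953/2025 = 0.4706
risk, non-owners = 658/3178 = 0.2070
risk difference = 0.4706 − 0.2070 = 0.264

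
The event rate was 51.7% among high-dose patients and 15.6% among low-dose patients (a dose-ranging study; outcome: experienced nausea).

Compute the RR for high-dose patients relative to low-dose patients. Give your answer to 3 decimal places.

RR = 0.5170 / 0.1560 = 3.314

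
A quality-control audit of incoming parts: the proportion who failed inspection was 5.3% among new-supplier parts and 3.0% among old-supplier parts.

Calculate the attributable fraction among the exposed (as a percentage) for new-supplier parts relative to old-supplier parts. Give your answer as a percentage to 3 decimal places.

AR% = (0.05300 − 0.03000) / 0.05300 = 0.4340 → 43.396%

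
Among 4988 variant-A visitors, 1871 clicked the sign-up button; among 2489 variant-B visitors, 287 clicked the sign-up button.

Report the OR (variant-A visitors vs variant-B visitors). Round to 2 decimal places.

OR = (1871 × 2202) / (3117 × 287) = 4119942/894579 ≈ 4.61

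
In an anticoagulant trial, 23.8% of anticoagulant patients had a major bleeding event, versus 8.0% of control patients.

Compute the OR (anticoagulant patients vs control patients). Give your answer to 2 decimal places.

3.59

odds, anticoagulant patients = 0.2380/0.7620 = 0.3123
odds, control patients = 0.0800/0.9200 = 0.0870
OR = 0.3123 / 0.0870 = 3.59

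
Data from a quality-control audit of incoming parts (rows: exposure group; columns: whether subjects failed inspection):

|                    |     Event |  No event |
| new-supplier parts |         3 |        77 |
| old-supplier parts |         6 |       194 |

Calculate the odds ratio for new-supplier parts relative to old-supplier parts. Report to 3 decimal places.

OR = (3 × 194) / (77 × 6) = 582/462 ≈ 1.260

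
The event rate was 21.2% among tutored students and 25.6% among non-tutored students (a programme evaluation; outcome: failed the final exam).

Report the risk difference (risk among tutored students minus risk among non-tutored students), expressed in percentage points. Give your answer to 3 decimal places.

risk difference = 0.2120 − 0.2560 = -0.0440 → -4.400 percentage points

RD: -4.400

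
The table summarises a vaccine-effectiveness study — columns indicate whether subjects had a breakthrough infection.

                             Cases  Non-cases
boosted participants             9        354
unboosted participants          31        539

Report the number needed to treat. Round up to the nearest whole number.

34

risk, boosted participants = 9/363 = 0.024793
risk, unboosted participants = 31/570 = 0.054386
absolute risk difference = 0.029593
1 / 0.029593 = 33.792 → round up → 34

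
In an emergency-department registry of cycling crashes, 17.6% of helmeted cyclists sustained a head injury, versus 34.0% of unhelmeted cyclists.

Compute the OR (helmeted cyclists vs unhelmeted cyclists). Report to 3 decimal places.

0.415

odds, helmeted cyclists = 0.1760/0.8240 = 0.2136
odds, unhelmeted cyclists = 0.3400/0.6600 = 0.5152
OR = 0.2136 / 0.5152 = 0.415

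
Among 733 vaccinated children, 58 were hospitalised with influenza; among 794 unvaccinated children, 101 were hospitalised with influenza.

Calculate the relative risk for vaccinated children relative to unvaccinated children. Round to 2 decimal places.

risk, vaccinated children = 58/733 = 0.0791
risk, unvaccinated children = 101/794 = 0.1272
RR = 0.0791 / 0.1272 = 0.62

RR ≈ 0.62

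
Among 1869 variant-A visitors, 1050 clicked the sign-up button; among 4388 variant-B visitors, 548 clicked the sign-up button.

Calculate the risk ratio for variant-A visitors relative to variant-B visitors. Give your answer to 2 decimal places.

risk, variant-A visitors = 1050/1869 = 0.5618
risk, variant-B visitors = 548/4388 = 0.1249
RR = 0.5618 / 0.1249 = 4.50

RR: 4.50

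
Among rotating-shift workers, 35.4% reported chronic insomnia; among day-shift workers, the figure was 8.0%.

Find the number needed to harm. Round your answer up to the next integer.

absolute risk difference = 0.274000
1 / 0.274000 = 3.650 → round up → 4

4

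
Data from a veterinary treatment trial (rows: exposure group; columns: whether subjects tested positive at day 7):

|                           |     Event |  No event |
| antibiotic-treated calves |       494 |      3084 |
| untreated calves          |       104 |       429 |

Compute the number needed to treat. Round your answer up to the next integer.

18

risk, antibiotic-treated calves = 494/3578 = 0.138066
risk, untreated calves = 104/533 = 0.195122
absolute risk difference = 0.057056
1 / 0.057056 = 17.527 → round up → 18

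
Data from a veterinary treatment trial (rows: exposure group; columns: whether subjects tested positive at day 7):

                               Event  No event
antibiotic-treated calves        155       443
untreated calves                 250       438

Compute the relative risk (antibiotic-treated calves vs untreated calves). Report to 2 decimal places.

risk, antibiotic-treated calves = 155/598 = 0.2592
risk, untreated calves = 250/688 = 0.3634
RR = 0.2592 / 0.3634 = 0.71

RR ≈ 0.71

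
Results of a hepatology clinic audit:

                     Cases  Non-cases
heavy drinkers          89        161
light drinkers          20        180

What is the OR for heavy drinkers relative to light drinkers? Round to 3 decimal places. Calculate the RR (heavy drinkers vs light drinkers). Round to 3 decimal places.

OR = (89 × 180) / (161 × 20) = 16020/3220 ≈ 4.975
risk, heavy drinkers = 89/250 = 0.3560
risk, light drinkers = 20/200 = 0.1000
RR = 0.3560 / 0.1000 = 3.560

OR = 4.975; RR = 3.560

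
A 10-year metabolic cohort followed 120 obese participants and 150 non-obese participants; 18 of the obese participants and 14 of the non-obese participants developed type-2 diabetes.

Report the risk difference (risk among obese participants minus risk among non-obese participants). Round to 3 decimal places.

0.057

risk, obese participants = 18/120 = 0.1500
risk, non-obese participants = 14/150 = 0.0933
risk difference = 0.1500 − 0.0933 = 0.057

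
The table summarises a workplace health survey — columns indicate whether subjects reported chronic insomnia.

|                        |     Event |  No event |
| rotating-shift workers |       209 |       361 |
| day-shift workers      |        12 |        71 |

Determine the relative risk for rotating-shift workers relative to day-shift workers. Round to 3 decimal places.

risk, rotating-shift workers = 209/570 = 0.3667
risk, day-shift workers = 12/83 = 0.1446
RR = 0.3667 / 0.1446 = 2.536

RR = 2.536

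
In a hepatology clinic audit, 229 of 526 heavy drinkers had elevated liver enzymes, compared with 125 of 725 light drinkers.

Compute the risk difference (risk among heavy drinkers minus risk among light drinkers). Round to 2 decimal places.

RD = 0.26

risk, heavy drinkers = 229/526 = 0.4354
risk, light drinkers = 125/725 = 0.1724
risk difference = 0.4354 − 0.1724 = 0.26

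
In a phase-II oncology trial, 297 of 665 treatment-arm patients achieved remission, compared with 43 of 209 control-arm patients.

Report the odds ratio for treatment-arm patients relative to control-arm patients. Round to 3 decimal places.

OR = (297 × 166) / (368 × 43) = 49302/15824 ≈ 3.116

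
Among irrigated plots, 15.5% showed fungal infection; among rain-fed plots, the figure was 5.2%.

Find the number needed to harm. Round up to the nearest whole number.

NNH: 10

absolute risk difference = 0.103000
1 / 0.103000 = 9.709 → round up → 10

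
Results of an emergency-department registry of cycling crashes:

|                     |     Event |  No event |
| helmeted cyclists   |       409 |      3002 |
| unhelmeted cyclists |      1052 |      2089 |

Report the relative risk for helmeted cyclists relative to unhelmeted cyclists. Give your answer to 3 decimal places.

0.358

risk, helmeted cyclists = 409/3411 = 0.1199
risk, unhelmeted cyclists = 1052/3141 = 0.3349
RR = 0.1199 / 0.3349 = 0.358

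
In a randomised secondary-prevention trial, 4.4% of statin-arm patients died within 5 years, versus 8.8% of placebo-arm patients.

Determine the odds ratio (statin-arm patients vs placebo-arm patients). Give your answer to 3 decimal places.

OR ≈ 0.477

odds, statin-arm patients = 0.04400/0.95600 = 0.04603
odds, placebo-arm patients = 0.08800/0.91200 = 0.09649
OR = 0.04603 / 0.09649 = 0.477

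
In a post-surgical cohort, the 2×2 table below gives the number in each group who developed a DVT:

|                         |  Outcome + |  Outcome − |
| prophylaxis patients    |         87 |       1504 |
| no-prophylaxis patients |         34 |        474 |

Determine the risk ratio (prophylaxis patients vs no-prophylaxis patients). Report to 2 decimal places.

0.82

risk, prophylaxis patients = 87/1591 = 0.0547
risk, no-prophylaxis patients = 34/508 = 0.0669
RR = 0.0547 / 0.0669 = 0.82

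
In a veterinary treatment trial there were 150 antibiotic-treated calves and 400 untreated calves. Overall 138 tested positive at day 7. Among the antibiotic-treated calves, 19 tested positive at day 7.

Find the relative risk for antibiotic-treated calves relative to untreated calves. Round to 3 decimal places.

antibiotic-treated calves without the outcome: 150 − 19 = 131
untreated calves with the outcome: 138 − 19 = 119
untreated calves without the outcome: 400 − 119 = 281
risk, antibiotic-treated calves = 19/150 = 0.1267
risk, untreated calves = 119/400 = 0.2975
RR = 0.1267 / 0.2975 = 0.426

RR: 0.426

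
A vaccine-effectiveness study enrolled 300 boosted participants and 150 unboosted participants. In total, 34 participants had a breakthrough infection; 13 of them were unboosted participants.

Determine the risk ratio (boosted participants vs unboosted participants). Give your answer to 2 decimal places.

RR ≈ 0.81

boosted participants with the outcome: 34 − 13 = 21
boosted participants without the outcome: 300 − 21 = 279
unboosted participants without the outcome: 150 − 13 = 137
risk, boosted participants = 21/300 = 0.0700
risk, unboosted participants = 13/150 = 0.0867
RR = 0.0700 / 0.0867 = 0.81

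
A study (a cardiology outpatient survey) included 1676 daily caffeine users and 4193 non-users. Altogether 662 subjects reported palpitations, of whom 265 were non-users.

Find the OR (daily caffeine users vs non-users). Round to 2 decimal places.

daily caffeine users with the outcome: 662 − 265 = 397
daily caffeine users without the outcome: 1676 − 397 = 1279
non-users without the outcome: 4193 − 265 = 3928
OR = (397 × 3928) / (1279 × 265) = 1559416/338935 ≈ 4.60

OR ≈ 4.60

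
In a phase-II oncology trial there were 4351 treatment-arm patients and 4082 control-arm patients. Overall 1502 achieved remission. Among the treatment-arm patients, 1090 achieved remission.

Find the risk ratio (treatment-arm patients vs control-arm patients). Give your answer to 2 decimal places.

treatment-arm patients without the outcome: 4351 − 1090 = 3261
control-arm patients with the outcome: 1502 − 1090 = 412
control-arm patients without the outcome: 4082 − 412 = 3670
risk, treatment-arm patients = 1090/4351 = 0.2505
risk, control-arm patients = 412/4082 = 0.1009
RR = 0.2505 / 0.1009 = 2.48

RR ≈ 2.48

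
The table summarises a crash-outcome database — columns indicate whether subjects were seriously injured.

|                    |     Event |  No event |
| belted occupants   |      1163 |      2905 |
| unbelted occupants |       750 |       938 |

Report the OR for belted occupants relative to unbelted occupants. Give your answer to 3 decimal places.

OR = (1163 × 938) / (2905 × 750) = 1090894/2178750 ≈ 0.501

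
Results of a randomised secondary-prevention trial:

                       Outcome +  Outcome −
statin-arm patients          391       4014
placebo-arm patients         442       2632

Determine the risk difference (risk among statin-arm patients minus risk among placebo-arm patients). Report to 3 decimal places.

risk, statin-arm patients = 391/4405 = 0.0888
risk, placebo-arm patients = 442/3074 = 0.1438
risk difference = 0.0888 − 0.1438 = -0.055

RD = -0.055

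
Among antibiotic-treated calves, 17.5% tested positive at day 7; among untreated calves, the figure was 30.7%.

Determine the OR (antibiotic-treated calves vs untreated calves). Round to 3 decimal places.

0.479

odds, antibiotic-treated calves = 0.1750/0.8250 = 0.2121
odds, untreated calves = 0.3070/0.6930 = 0.4430
OR = 0.2121 / 0.4430 = 0.479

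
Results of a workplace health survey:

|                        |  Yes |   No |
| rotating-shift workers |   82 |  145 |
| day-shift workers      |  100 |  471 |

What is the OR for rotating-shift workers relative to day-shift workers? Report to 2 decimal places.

OR = (82 × 471) / (145 × 100) = 38622/14500 ≈ 2.66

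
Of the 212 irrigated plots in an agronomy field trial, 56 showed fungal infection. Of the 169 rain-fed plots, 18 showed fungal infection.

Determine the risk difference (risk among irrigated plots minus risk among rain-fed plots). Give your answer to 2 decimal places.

RD ≈ 0.16

risk, irrigated plots = 56/212 = 0.2642
risk, rain-fed plots = 18/169 = 0.1065
risk difference = 0.2642 − 0.1065 = 0.16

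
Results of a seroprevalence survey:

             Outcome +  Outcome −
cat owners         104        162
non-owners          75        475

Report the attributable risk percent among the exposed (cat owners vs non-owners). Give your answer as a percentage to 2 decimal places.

risk, cat owners = 104/266 = 0.3910
risk, non-owners = 75/550 = 0.1364
AR% = (0.3910 − 0.1364) / 0.3910 = 0.6512 → 65.12%

65.12%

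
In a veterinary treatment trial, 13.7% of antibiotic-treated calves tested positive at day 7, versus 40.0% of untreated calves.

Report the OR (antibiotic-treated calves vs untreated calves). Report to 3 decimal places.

0.238

odds, antibiotic-treated calves = 0.1370/0.8630 = 0.1587
odds, untreated calves = 0.4000/0.6000 = 0.6667
OR = 0.1587 / 0.6667 = 0.238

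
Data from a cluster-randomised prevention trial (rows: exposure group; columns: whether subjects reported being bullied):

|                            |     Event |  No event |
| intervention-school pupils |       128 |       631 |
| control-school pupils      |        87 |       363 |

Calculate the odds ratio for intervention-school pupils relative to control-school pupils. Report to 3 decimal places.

odds, intervention-school pupils = 128/631 = 0.2029
odds, control-school pupils = 87/363 = 0.2397
OR = 0.2029 / 0.2397 = 0.846

0.846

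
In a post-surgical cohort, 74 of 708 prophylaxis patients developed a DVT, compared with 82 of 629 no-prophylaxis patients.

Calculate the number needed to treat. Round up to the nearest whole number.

risk, prophylaxis patients = 74/708 = 0.104520
risk, no-prophylaxis patients = 82/629 = 0.130366
absolute risk difference = 0.025846
1 / 0.025846 = 38.691 → round up → 39

NNT = 39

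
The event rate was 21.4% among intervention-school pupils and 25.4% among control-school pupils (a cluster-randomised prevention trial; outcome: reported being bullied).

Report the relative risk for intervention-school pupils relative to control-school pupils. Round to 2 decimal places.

RR = 0.2140 / 0.2540 = 0.84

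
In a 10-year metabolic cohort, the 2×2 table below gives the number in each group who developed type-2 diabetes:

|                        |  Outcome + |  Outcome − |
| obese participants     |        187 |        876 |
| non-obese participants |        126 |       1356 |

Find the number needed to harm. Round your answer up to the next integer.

risk, obese participants = 187/1063 = 0.175917
risk, non-obese participants = 126/1482 = 0.085020
absolute risk difference = 0.090897
1 / 0.090897 = 11.001 → round up → 12

NNH ≈ 12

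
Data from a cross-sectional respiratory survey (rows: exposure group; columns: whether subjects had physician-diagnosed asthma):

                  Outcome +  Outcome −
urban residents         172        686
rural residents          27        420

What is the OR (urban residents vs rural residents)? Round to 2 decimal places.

OR = (172 × 420) / (686 × 27) = 72240/18522 ≈ 3.90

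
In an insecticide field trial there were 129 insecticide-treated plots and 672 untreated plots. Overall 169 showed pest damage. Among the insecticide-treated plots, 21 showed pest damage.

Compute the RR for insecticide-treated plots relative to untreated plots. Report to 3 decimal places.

insecticide-treated plots without the outcome: 129 − 21 = 108
untreated plots with the outcome: 169 − 21 = 148
untreated plots without the outcome: 672 − 148 = 524
risk, insecticide-treated plots = 21/129 = 0.1628
risk, untreated plots = 148/672 = 0.2202
RR = 0.1628 / 0.2202 = 0.739

0.739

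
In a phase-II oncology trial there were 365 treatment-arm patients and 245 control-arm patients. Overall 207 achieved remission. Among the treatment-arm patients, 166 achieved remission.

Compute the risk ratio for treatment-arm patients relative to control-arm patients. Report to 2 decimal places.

treatment-arm patients without the outcome: 365 − 166 = 199
control-arm patients with the outcome: 207 − 166 = 41
control-arm patients without the outcome: 245 − 41 = 204
risk, treatment-arm patients = 166/365 = 0.4548
risk, control-arm patients = 41/245 = 0.1673
RR = 0.4548 / 0.1673 = 2.72

2.72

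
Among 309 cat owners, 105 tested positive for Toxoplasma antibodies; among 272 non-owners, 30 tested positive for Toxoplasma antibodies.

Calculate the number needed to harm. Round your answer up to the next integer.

NNH: 5

risk, cat owners = 105/309 = 0.339806
risk, non-owners = 30/272 = 0.110294
absolute risk difference = 0.229512
1 / 0.229512 = 4.357 → round up → 5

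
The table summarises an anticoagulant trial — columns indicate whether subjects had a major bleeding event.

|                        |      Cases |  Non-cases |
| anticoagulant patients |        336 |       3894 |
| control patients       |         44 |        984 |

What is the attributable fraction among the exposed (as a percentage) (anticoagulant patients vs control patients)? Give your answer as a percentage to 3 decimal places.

risk, anticoagulant patients = 336/4230 = 0.07943
risk, control patients = 44/1028 = 0.04280
AR% = (0.07943 − 0.04280) / 0.07943 = 0.4612 → 46.116%

46.116%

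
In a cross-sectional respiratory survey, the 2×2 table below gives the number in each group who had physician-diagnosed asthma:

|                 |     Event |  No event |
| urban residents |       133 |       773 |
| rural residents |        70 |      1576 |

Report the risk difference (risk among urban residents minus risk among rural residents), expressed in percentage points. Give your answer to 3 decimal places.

risk, urban residents = 133/906 = 0.14680
risk, rural residents = 70/1646 = 0.04253
risk difference = 0.14680 − 0.04253 = 0.10427 → 10.427 percentage points

RD = 10.427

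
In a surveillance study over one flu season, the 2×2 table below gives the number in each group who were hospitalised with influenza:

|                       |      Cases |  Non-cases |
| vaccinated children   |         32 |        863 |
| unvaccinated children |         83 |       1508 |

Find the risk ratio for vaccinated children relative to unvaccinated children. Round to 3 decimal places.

risk, vaccinated children = 32/895 = 0.03575
risk, unvaccinated children = 83/1591 = 0.05217
RR = 0.03575 / 0.05217 = 0.685

RR ≈ 0.685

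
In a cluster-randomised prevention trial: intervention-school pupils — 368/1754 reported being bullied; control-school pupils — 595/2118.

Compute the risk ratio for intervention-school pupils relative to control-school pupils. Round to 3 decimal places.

RR: 0.747

risk, intervention-school pupils = 368/1754 = 0.2098
risk, control-school pupils = 595/2118 = 0.2809
RR = 0.2098 / 0.2809 = 0.747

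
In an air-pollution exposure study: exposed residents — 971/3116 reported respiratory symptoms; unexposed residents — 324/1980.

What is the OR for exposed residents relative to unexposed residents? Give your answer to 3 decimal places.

OR = (971 × 1656) / (2145 × 324) = 1607976/694980 ≈ 2.314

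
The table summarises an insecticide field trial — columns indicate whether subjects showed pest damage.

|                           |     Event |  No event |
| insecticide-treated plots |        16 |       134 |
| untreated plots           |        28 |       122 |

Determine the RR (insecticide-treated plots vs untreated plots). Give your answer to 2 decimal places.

RR = 0.57

risk, insecticide-treated plots = 16/150 = 0.1067
risk, untreated plots = 28/150 = 0.1867
RR = 0.1067 / 0.1867 = 0.57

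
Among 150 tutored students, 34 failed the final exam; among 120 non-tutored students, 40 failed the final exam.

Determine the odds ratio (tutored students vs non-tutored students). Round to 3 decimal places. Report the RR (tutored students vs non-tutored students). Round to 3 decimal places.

odds, tutored students = 34/116 = 0.2931
odds, non-tutored students = 40/80 = 0.5000
OR = 0.2931 / 0.5000 = 0.586
risk, tutored students = 34/150 = 0.2267
risk, non-tutored students = 40/120 = 0.3333
RR = 0.2267 / 0.3333 = 0.680

OR = 0.586; RR = 0.680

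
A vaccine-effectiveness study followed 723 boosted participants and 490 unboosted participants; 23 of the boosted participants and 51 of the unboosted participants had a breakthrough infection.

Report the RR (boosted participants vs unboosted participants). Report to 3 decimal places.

risk, boosted participants = 23/723 = 0.03181
risk, unboosted participants = 51/490 = 0.10408
RR = 0.03181 / 0.10408 = 0.306

RR: 0.306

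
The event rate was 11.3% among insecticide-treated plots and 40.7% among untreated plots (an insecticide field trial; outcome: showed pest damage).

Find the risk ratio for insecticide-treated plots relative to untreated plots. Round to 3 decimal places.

RR = 0.1130 / 0.4070 = 0.278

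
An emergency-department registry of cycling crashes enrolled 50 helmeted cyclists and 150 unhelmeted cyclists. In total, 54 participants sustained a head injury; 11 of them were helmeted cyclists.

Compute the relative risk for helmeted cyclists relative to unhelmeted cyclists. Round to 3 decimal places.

RR: 0.767

helmeted cyclists without the outcome: 50 − 11 = 39
unhelmeted cyclists with the outcome: 54 − 11 = 43
unhelmeted cyclists without the outcome: 150 − 43 = 107
risk, helmeted cyclists = 11/50 = 0.2200
risk, unhelmeted cyclists = 43/150 = 0.2867
RR = 0.2200 / 0.2867 = 0.767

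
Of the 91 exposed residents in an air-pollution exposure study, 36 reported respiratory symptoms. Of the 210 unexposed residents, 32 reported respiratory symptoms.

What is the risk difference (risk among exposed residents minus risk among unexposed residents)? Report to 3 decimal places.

0.243

risk, exposed residents = 36/91 = 0.3956
risk, unexposed residents = 32/210 = 0.1524
risk difference = 0.3956 − 0.1524 = 0.243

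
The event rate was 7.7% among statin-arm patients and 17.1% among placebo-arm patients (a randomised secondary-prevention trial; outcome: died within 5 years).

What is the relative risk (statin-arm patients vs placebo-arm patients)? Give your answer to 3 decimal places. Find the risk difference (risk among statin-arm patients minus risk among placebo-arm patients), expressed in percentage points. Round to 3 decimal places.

RR = 0.0770 / 0.1710 = 0.450
risk difference = 0.0770 − 0.1710 = -0.0940 → -9.400 percentage points

RR = 0.450; RD = -9.400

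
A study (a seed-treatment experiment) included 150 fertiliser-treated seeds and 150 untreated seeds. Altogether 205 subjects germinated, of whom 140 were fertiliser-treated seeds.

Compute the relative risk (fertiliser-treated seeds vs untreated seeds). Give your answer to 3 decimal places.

2.154

fertiliser-treated seeds without the outcome: 150 − 140 = 10
untreated seeds with the outcome: 205 − 140 = 65
untreated seeds without the outcome: 150 − 65 = 85
risk, fertiliser-treated seeds = 140/150 = 0.9333
risk, untreated seeds = 65/150 = 0.4333
RR = 0.9333 / 0.4333 = 2.154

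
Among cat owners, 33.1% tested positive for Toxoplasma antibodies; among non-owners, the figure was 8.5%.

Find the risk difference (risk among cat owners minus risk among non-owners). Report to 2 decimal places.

risk difference = 0.3310 − 0.0850 = 0.25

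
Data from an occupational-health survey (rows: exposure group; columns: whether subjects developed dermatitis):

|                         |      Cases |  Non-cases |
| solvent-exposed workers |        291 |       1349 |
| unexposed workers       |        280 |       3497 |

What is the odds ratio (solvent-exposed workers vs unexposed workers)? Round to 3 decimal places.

OR = (291 × 3497) / (1349 × 280) = 1017627/377720 ≈ 2.694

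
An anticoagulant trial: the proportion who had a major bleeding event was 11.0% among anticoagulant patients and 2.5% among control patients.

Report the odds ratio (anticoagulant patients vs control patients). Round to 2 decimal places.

4.82

odds, anticoagulant patients = 0.11000/0.89000 = 0.12360
odds, control patients = 0.02500/0.97500 = 0.02564
OR = 0.12360 / 0.02564 = 4.82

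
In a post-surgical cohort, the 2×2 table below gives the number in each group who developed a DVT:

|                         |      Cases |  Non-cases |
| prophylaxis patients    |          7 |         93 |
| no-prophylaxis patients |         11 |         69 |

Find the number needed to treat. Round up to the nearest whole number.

NNT = 15

risk, prophylaxis patients = 7/100 = 0.070000
risk, no-prophylaxis patients = 11/80 = 0.137500
absolute risk difference = 0.067500
1 / 0.067500 = 14.815 → round up → 15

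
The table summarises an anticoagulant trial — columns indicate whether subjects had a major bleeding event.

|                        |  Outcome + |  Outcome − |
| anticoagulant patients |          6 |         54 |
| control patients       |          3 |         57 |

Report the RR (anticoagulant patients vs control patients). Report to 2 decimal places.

risk, anticoagulant patients = 6/60 = 0.1000
risk, control patients = 3/60 = 0.0500
RR = 0.1000 / 0.0500 = 2.00

2.00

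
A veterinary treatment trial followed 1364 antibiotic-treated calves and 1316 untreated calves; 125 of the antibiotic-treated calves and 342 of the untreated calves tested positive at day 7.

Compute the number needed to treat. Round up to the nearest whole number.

risk, antibiotic-treated calves = 125/1364 = 0.091642
risk, untreated calves = 342/1316 = 0.259878
absolute risk difference = 0.168236
1 / 0.168236 = 5.944 → round up → 6

NNT ≈ 6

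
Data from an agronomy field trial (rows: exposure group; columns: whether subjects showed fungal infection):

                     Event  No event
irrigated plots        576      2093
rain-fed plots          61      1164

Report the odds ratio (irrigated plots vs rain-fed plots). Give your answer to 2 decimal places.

OR = (576 × 1164) / (2093 × 61) = 670464/127673 ≈ 5.25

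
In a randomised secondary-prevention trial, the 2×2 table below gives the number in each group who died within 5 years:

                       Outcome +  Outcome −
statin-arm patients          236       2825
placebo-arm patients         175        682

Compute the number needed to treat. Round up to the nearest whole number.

risk, statin-arm patients = 236/3061 = 0.077099
risk, placebo-arm patients = 175/857 = 0.204201
absolute risk difference = 0.127102
1 / 0.127102 = 7.868 → round up → 8

NNT ≈ 8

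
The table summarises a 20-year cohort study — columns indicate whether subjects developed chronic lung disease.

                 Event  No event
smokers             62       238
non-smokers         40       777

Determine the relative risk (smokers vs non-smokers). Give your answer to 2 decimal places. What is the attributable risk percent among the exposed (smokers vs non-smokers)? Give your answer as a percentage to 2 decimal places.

RR = 4.22; AR% = 76.31%

risk, smokers = 62/300 = 0.20667
risk, non-smokers = 40/817 = 0.04896
RR = 0.20667 / 0.04896 = 4.22
AR% = (0.20667 − 0.04896) / 0.20667 = 0.7631 → 76.31%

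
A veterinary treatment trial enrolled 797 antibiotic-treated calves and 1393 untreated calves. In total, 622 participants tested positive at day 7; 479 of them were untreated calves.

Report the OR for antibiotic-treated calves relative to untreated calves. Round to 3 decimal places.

antibiotic-treated calves with the outcome: 622 − 479 = 143
antibiotic-treated calves without the outcome: 797 − 143 = 654
untreated calves without the outcome: 1393 − 479 = 914
odds, antibiotic-treated calves = 143/654 = 0.2187
odds, untreated calves = 479/914 = 0.5241
OR = 0.2187 / 0.5241 = 0.417

OR: 0.417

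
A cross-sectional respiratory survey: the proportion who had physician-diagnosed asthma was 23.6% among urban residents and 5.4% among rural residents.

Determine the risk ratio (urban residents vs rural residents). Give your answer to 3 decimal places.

RR = 0.2360 / 0.0540 = 4.370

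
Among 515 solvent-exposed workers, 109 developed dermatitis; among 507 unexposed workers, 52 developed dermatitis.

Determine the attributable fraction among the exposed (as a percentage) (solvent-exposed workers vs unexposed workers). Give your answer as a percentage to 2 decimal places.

AR% = 51.54%

risk, solvent-exposed workers = 109/515 = 0.2117
risk, unexposed workers = 52/507 = 0.1026
AR% = (0.2117 − 0.1026) / 0.2117 = 0.5154 → 51.54%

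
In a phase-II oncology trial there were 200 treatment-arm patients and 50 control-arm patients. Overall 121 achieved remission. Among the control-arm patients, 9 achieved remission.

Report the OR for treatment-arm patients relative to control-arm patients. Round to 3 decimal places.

OR = 5.798

treatment-arm patients with the outcome: 121 − 9 = 112
treatment-arm patients without the outcome: 200 − 112 = 88
control-arm patients without the outcome: 50 − 9 = 41
odds, treatment-arm patients = 112/88 = 1.2727
odds, control-arm patients = 9/41 = 0.2195
OR = 1.2727 / 0.2195 = 5.798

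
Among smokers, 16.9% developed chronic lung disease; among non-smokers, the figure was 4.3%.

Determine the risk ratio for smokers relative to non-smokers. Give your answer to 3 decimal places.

RR = 0.16900 / 0.04300 = 3.930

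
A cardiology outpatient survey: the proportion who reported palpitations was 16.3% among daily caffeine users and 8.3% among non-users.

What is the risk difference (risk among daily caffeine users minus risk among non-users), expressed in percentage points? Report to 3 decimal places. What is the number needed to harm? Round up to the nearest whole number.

RD = 8.000; NNH = 13

risk difference = 0.1630 − 0.0830 = 0.0800 → 8.000 percentage points
absolute risk difference = 0.080000
1 / 0.080000 = 12.500 → round up → 13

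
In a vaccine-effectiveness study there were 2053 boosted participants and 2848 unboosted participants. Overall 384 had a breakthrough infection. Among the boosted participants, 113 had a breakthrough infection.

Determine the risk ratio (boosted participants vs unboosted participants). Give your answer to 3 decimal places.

0.578

boosted participants without the outcome: 2053 − 113 = 1940
unboosted participants with the outcome: 384 − 113 = 271
unboosted participants without the outcome: 2848 − 271 = 2577
risk, boosted participants = 113/2053 = 0.0550
risk, unboosted participants = 271/2848 = 0.0952
RR = 0.0550 / 0.0952 = 0.578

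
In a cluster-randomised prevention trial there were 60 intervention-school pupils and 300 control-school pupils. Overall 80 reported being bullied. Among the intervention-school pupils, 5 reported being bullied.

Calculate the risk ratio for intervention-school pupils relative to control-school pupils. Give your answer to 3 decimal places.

intervention-school pupils without the outcome: 60 − 5 = 55
control-school pupils with the outcome: 80 − 5 = 75
control-school pupils without the outcome: 300 − 75 = 225
risk, intervention-school pupils = 5/60 = 0.0833
risk, control-school pupils = 75/300 = 0.2500
RR = 0.0833 / 0.2500 = 0.333

0.333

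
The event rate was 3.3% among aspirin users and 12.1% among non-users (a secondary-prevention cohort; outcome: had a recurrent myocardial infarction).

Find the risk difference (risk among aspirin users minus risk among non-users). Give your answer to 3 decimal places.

risk difference = 0.03300 − 0.12100 = -0.088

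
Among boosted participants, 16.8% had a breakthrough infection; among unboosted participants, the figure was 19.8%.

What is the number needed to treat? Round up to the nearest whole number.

absolute risk difference = 0.030000
1 / 0.030000 = 33.333 → round up → 34

NNT: 34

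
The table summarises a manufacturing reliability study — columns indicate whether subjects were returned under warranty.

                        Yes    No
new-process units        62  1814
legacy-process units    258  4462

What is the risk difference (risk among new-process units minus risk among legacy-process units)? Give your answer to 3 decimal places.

risk, new-process units = 62/1876 = 0.03305
risk, legacy-process units = 258/4720 = 0.05466
risk difference = 0.03305 − 0.05466 = -0.022

RD: -0.022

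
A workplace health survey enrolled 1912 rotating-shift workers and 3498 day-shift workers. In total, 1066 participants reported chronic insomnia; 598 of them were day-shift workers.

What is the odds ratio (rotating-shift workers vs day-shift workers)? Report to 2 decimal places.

rotating-shift workers with the outcome: 1066 − 598 = 468
rotating-shift workers without the outcome: 1912 − 468 = 1444
day-shift workers without the outcome: 3498 − 598 = 2900
OR = (468 × 2900) / (1444 × 598) = 1357200/863512 ≈ 1.57

1.57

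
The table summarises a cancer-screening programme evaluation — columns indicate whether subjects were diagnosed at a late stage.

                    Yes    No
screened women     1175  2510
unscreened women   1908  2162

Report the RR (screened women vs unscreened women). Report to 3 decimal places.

RR ≈ 0.680

risk, screened women = 1175/3685 = 0.3189
risk, unscreened women = 1908/4070 = 0.4688
RR = 0.3189 / 0.4688 = 0.680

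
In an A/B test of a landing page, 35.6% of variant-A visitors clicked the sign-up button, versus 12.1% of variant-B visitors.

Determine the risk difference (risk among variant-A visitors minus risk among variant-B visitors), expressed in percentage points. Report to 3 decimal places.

risk difference = 0.3560 − 0.1210 = 0.2350 → 23.500 percentage points

RD ≈ 23.500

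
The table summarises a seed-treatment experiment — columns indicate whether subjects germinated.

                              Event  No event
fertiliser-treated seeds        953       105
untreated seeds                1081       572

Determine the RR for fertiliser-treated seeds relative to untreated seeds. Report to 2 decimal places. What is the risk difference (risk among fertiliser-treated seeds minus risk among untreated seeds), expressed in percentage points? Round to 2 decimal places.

RR = 1.38; RD = 24.68

risk, fertiliser-treated seeds = 953/1058 = 0.9008
risk, untreated seeds = 1081/1653 = 0.6540
RR = 0.9008 / 0.6540 = 1.38
risk difference = 0.9008 − 0.6540 = 0.2468 → 24.68 percentage points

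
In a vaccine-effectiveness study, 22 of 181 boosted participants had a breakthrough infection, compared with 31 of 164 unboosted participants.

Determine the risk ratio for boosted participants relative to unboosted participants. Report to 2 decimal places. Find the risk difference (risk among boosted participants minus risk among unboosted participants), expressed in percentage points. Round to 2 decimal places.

RR = 0.64; RD = -6.75

risk, boosted participants = 22/181 = 0.1215
risk, unboosted participants = 31/164 = 0.1890
RR = 0.1215 / 0.1890 = 0.64
risk difference = 0.1215 − 0.1890 = -0.0675 → -6.75 percentage points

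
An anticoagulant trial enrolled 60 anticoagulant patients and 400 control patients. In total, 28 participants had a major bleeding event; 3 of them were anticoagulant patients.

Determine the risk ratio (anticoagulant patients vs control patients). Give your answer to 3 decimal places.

0.800

anticoagulant patients without the outcome: 60 − 3 = 57
control patients with the outcome: 28 − 3 = 25
control patients without the outcome: 400 − 25 = 375
risk, anticoagulant patients = 3/60 = 0.0500
risk, control patients = 25/400 = 0.0625
RR = 0.0500 / 0.0625 = 0.800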